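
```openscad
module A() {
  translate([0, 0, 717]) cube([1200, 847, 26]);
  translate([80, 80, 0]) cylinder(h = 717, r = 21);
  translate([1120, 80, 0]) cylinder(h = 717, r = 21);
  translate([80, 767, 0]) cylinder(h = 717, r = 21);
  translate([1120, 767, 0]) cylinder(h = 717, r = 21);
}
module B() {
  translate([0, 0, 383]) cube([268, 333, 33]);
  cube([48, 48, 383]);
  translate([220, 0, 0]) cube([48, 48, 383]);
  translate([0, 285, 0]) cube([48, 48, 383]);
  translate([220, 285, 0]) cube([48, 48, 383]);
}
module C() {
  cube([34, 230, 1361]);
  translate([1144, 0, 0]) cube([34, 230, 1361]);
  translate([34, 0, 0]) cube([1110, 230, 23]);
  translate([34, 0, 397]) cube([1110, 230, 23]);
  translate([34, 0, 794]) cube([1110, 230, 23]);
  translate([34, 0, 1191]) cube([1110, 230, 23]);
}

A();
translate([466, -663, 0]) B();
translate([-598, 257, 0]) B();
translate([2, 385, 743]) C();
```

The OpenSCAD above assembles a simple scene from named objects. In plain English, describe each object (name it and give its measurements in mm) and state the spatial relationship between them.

A is a table: top 1200 mm (x) × 847 mm (y), 26 mm thick, upper face at z = 743 mm, on four round legs of 42 mm diameter, each leg's bounding box inset 59 mm from the nearest pair of top edges, running from z = 0 to the bottom of the top.

B is a four-legged stool. The seat is 268×333 mm, 33 mm thick, top at z = 416 mm. It stands on four square legs, each 48×48 mm in cross-section, from z = 0 to the seat underside, each flush with a corner of the seat.

C is an open bookshelf. Two side panels, each 34 mm thick, 230 mm deep and 1361 mm tall, stand 1178 mm apart (outside-to-outside). Between them sit 4 shelves, each 23 mm thick and 230 mm deep, spanning the full gap between the sides. The bottom shelf rests on the floor (its underside at z = 0) and the clear gap between one shelf's top and the next shelf's underside is 374 mm.

Two stools sit around the table at the −y, −x sides. The bookshelf is on top of the table.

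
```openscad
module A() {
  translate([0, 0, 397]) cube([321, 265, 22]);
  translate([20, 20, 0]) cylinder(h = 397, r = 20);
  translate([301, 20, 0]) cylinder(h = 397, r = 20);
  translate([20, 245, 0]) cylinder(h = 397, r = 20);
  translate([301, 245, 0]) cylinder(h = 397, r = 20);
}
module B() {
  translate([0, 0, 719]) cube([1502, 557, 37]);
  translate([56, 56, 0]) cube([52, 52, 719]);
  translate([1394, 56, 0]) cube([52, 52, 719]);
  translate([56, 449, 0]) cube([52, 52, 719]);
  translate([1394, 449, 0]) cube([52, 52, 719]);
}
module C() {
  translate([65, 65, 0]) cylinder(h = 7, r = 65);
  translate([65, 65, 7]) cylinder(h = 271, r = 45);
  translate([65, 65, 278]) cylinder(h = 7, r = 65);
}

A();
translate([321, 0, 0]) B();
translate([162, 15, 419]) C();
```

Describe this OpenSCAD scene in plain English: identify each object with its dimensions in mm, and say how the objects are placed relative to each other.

A is a four-legged stool. The seat is 321×265 mm, 22 mm thick, top at z = 419 mm. It stands on four round legs, each 40 mm in diameter, from z = 0 to the seat underside, each leg's axis is inset half a diameter from the nearest pair of seat edges (so the leg's bounding box is flush with the corner).

B is a table with a 1502×557 mm rectangular top, 37 mm thick, top surface at z = 756 mm, supported by four 52×52 mm square legs, each inset 56 mm from the nearest pair of top edges, running from the floor.

C is a spool: two coaxial disc flanges of radius 65 mm and thickness 7 mm, joined by a core cylinder of radius 45 mm and height 271 mm. The lower flange rests on z = 0 and the three cylinders share a vertical axis.

The table is against the stool's +x side, with their −y faces flush. The spool is on top of the stool.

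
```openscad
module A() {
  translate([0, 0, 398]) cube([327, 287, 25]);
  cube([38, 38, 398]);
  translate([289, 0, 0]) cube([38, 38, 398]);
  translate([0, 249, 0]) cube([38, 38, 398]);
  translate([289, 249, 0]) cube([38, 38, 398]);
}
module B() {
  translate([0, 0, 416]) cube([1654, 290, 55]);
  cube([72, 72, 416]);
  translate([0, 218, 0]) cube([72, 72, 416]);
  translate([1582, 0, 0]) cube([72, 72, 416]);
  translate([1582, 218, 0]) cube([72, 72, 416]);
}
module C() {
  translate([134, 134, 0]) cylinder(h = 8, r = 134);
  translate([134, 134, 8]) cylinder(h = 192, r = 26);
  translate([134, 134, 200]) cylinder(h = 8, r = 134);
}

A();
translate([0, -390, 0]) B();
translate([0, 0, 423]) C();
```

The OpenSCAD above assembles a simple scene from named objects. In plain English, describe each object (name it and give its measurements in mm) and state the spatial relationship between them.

A is a simple wooden stool: a rectangular seat 327 mm (x) by 287 mm (y), 25 mm thick, top face at z = 423 mm, on four square legs, each 38×38 mm in cross-section. The legs rest on z = 0, each flush with a corner of the seat.

B is a bench: a 1654×290 mm seat slab, 55 mm thick, top at z = 471 mm, on four 72×72 mm square legs flush with the seat corners and standing on z = 0.

C is a spool: two coaxial disc flanges of radius 134 mm and thickness 8 mm, joined by a core cylinder of radius 26 mm and height 192 mm. The lower flange rests on z = 0 and the three cylinders share a vertical axis.

The bench is on the floor beside the stool on its −y side. The spool is on top of the stool.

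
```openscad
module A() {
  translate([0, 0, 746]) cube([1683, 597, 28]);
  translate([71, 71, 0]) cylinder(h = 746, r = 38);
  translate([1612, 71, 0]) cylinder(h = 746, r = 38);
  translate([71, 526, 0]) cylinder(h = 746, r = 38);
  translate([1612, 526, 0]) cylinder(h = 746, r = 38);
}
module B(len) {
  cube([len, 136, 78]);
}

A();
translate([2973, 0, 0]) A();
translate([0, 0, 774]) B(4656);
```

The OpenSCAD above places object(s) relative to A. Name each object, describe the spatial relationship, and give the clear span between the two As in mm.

Second table starts at x = 2973; first ends at x = 1683; clear span = 2973 − 1683 = 1290 mm.

A is a table. B is a beam. A beam spans the tops of two tables. The clear span between the two tables is 1290 mm.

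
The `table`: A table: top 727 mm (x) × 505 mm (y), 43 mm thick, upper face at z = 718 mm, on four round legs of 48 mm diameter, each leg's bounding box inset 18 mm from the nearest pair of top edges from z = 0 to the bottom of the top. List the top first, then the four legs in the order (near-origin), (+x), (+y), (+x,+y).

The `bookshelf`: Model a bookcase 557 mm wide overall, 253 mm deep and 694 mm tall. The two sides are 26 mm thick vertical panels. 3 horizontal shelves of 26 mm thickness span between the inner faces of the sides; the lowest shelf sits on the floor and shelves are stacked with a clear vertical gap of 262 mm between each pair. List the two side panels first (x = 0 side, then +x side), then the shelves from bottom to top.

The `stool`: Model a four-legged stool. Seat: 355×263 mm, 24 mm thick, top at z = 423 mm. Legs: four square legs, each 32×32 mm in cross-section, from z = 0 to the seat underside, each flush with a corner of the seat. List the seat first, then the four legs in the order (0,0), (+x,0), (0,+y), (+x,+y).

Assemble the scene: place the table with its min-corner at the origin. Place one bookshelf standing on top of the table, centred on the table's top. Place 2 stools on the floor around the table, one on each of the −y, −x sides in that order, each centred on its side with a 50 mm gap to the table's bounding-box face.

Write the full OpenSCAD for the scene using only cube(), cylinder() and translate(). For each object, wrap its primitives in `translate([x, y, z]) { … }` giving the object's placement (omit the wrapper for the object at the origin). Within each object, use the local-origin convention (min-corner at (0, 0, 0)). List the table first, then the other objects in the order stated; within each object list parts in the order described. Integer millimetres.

translate([0, 0, 675]) cube([727, 505, 43]);
translate([42, 42, 0]) cylinder(h = 675, r = 24);
translate([685, 42, 0]) cylinder(h = 675, r = 24);
translate([42, 463, 0]) cylinder(h = 675, r = 24);
translate([685, 463, 0]) cylinder(h = 675, r = 24);
translate([85, 126, 718]) {
  cube([26, 253, 694]);
  translate([531, 0, 0]) cube([26, 253, 694]);
  translate([26, 0, 0]) cube([505, 253, 26]);
  translate([26, 0, 288]) cube([505, 253, 26]);
  translate([26, 0, 576]) cube([505, 253, 26]);
}
translate([186, -313, 0]) {
  translate([0, 0, 399]) cube([355, 263, 24]);
  cube([32, 32, 399]);
  translate([323, 0, 0]) cube([32, 32, 399]);
  translate([0, 231, 0]) cube([32, 32, 399]);
  translate([323, 231, 0]) cube([32, 32, 399]);
}
translate([-405, 121, 0]) {
  translate([0, 0, 399]) cube([355, 263, 24]);
  cube([32, 32, 399]);
  translate([323, 0, 0]) cube([32, 32, 399]);
  translate([0, 231, 0]) cube([32, 32, 399]);
  translate([323, 231, 0]) cube([32, 32, 399]);
}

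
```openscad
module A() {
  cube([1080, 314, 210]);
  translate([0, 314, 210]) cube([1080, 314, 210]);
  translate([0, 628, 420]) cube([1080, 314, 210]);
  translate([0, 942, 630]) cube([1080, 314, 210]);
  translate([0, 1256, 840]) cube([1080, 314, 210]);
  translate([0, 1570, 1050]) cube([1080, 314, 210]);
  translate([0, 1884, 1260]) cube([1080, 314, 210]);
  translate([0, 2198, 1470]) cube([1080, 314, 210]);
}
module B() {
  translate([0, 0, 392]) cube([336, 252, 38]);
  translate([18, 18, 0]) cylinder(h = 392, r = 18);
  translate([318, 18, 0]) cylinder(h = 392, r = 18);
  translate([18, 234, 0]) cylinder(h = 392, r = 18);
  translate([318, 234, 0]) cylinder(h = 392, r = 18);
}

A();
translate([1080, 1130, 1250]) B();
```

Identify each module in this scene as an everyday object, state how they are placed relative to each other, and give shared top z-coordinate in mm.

A is a staircase. B is a stool. The stool is beside the staircase with their tops flush at z = 1680. The shared top z-coordinate is 1680 mm.

Both tops at z = 1680 mm.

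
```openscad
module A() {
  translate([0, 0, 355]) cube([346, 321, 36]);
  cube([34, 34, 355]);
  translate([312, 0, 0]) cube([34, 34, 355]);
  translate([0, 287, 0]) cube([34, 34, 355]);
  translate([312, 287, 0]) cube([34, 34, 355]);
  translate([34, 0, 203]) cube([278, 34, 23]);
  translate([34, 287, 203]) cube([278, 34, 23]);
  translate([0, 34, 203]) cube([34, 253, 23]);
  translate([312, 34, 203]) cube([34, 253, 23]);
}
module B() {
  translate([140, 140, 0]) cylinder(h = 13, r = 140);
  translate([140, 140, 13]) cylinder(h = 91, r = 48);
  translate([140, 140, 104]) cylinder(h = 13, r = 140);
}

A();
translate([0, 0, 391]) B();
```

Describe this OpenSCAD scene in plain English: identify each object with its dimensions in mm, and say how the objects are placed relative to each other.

A is a simple wooden stool: a rectangular seat 346 mm (x) by 321 mm (y), 36 mm thick, top face at z = 391 mm, on four square legs, each 34×34 mm in cross-section. The legs rest on z = 0, each flush with a corner of the seat. Four stretchers, 34 mm wide and 23 mm tall, connect adjacent legs with their undersides at z = 203 mm, each running between the inner faces of the legs it joins and aligned with the legs' outer faces on the other axis.

B is a spool: two coaxial disc flanges of radius 140 mm and thickness 13 mm, joined by a core cylinder of radius 48 mm and height 91 mm. The lower flange rests on z = 0 and the three cylinders share a vertical axis.

The spool is on top of the stool.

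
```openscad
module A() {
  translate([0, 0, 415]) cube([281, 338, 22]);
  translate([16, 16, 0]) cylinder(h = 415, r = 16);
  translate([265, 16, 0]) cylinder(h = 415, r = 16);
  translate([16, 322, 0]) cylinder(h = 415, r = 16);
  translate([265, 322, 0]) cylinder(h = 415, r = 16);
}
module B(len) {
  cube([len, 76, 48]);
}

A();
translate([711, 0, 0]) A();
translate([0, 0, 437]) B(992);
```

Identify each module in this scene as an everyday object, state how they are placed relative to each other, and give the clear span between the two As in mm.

Second stool starts at x = 711; first ends at x = 281; clear span = 711 − 281 = 430 mm.

A is a stool. B is a beam. A beam spans the tops of two stools. The clear span between the two stools is 430 mm.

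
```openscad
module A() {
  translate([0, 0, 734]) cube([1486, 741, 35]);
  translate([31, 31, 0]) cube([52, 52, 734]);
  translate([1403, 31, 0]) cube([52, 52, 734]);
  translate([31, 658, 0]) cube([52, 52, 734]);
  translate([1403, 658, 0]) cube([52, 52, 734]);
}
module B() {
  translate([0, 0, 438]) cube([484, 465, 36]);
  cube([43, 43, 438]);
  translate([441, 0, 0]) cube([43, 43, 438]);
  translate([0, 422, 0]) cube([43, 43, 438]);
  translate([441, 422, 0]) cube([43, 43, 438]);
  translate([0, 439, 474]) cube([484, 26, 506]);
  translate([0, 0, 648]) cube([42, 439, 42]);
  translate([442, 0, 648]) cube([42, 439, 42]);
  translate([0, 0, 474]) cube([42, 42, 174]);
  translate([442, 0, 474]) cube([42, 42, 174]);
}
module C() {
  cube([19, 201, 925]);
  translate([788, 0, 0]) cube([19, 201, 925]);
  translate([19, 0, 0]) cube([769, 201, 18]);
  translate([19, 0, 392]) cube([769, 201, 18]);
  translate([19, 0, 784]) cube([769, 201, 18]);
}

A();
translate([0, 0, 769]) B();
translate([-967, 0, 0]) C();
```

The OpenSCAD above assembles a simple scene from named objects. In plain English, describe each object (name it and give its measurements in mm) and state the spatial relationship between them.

A is a table with a 1486×741 mm rectangular top, 35 mm thick, top surface at z = 769 mm, supported by four 52×52 mm square legs, each inset 31 mm from the nearest pair of top edges, running from the floor.

B is a chair: 484×465 mm seat, 36 mm thick, top at z = 474 mm, on four 43 mm square corner legs flush with the seat edges. A 26 mm thick backrest slab spans the full seat width, extending 506 mm above the seat top, its back face flush with the seat's +y edge. Two armrests of 42×42 mm section run along each side from the seat's front edge to the front of the backrest, top faces 216 mm above the seat top and outer faces flush with the seat's x-edges; a 42×42 mm post under the front of each armrest stands on the seat at the front corner.

C is a bookshelf 807 mm wide overall, 201 mm deep and 925 mm tall. The two sides are 19 mm thick vertical panels. 3 horizontal shelves of 18 mm thickness span between the inner faces of the sides; the lowest shelf sits on the floor and shelves are stacked with a clear vertical gap of 374 mm between each pair.

The chair is on top of the table. The bookshelf is on the floor beside the table on its −x side.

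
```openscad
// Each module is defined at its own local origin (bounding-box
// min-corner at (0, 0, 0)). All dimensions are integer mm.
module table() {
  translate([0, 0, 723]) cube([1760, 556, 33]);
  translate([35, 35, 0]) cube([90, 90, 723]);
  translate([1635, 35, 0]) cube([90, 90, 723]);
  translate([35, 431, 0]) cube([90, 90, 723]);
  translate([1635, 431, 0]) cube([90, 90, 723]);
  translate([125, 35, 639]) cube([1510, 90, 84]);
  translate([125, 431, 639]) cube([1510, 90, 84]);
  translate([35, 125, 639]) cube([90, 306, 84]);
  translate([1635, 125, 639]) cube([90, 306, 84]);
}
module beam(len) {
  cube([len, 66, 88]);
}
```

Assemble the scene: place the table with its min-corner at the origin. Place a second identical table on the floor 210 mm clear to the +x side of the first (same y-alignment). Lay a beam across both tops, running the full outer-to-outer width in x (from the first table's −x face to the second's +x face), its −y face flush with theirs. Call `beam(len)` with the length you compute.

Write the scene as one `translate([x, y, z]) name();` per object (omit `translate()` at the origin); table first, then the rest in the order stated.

table();
translate([1970, 0, 0]) table();
translate([0, 0, 756]) beam(3730);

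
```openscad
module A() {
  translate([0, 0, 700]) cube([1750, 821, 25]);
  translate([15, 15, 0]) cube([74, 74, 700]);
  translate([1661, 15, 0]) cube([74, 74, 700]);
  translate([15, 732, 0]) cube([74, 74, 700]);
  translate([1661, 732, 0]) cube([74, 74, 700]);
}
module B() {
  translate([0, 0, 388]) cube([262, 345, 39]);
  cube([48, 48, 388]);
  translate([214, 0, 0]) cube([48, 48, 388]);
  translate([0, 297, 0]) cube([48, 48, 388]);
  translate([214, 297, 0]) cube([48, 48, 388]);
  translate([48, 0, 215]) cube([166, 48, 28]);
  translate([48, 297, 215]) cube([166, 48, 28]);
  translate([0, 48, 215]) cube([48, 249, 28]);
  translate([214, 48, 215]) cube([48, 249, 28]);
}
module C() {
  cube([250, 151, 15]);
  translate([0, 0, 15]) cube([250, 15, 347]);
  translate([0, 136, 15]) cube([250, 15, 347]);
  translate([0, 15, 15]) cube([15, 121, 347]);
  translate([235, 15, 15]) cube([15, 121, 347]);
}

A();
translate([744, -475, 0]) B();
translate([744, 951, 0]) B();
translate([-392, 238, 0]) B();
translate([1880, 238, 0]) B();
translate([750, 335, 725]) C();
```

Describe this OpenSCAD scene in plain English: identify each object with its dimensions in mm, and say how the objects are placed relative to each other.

A is a table with a 1750×821 mm rectangular top, 25 mm thick, top surface at z = 725 mm, supported by four 74×74 mm square legs, each inset 15 mm from the nearest pair of top edges, running from the floor.

B is a four-legged stool. The seat is a 262×345×39 mm slab whose top surface is at z = 427 mm; four square legs, each 48×48 mm in cross-section, run from the floor (z = 0) to the underside of the seat, each flush with a corner of the seat. Four stretchers, 48 mm wide and 28 mm tall, connect adjacent legs with their undersides at z = 215 mm, each running between the inner faces of the legs it joins and aligned with the legs' outer faces on the other axis.

C is an open-topped rectangular box: outside dimensions 250×151×362 mm, with a uniform wall and base thickness of 15 mm. The base is a full 250×151 slab on the floor; four walls sit on top of the base. The front and back walls (the −y and +y sides) span the full width; the two side walls fit between them.

Four stools sit around the table at the −y, +y, −x, +x sides. The open box is on top of the table, centred.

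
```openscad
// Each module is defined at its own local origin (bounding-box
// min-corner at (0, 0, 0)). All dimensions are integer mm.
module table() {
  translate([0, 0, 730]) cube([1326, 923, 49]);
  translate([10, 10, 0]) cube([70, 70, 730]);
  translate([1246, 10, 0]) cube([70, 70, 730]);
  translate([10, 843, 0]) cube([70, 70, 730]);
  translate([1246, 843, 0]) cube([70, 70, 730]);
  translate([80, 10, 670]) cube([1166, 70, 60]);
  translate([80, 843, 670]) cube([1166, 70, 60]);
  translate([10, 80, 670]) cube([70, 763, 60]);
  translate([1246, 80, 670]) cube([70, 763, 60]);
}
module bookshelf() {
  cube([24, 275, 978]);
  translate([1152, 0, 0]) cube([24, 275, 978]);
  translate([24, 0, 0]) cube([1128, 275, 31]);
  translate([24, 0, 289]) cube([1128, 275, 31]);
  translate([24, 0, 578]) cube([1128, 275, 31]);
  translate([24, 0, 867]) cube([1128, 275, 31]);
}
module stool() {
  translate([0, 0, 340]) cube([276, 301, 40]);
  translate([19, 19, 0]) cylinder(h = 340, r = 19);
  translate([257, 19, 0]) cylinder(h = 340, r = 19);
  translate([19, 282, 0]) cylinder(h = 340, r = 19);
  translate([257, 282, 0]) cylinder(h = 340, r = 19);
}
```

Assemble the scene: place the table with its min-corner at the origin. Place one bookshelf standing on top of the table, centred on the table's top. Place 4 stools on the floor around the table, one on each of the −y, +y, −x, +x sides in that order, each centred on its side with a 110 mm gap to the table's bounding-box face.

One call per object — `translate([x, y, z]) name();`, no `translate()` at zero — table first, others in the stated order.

table();
translate([75, 324, 779]) bookshelf();
translate([525, -411, 0]) stool();
translate([525, 1033, 0]) stool();
translate([-386, 311, 0]) stool();
translate([1436, 311, 0]) stool();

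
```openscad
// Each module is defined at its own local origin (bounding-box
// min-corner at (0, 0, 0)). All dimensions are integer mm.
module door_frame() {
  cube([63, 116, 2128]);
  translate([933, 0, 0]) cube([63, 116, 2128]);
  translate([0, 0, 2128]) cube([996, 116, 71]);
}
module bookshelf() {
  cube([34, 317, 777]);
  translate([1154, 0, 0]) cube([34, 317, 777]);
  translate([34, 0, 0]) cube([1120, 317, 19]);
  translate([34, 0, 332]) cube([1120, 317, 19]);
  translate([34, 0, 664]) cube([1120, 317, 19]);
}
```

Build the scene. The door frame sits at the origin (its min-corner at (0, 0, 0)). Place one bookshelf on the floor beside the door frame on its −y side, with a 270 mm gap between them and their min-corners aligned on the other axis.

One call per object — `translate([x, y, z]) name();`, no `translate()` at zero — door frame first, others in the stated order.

door_frame();
translate([0, -587, 0]) bookshelf();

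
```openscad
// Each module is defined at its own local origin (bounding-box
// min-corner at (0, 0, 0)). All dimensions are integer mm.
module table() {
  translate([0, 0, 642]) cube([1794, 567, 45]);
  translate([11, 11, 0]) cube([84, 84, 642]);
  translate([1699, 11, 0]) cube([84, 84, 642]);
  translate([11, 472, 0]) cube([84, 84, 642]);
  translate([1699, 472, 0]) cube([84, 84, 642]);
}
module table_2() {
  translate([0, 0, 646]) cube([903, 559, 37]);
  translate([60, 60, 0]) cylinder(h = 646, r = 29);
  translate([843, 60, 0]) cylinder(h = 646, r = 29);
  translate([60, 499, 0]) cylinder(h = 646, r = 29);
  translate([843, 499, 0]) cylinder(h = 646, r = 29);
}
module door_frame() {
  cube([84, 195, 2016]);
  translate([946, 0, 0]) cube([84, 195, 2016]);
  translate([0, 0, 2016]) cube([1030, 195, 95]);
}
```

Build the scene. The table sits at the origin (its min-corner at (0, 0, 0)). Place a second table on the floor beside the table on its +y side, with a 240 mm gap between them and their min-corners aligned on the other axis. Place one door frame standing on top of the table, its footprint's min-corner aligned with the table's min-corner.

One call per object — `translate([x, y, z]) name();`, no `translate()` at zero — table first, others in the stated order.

table();
translate([0, 807, 0]) table_2();
translate([0, 0, 687]) door_frame();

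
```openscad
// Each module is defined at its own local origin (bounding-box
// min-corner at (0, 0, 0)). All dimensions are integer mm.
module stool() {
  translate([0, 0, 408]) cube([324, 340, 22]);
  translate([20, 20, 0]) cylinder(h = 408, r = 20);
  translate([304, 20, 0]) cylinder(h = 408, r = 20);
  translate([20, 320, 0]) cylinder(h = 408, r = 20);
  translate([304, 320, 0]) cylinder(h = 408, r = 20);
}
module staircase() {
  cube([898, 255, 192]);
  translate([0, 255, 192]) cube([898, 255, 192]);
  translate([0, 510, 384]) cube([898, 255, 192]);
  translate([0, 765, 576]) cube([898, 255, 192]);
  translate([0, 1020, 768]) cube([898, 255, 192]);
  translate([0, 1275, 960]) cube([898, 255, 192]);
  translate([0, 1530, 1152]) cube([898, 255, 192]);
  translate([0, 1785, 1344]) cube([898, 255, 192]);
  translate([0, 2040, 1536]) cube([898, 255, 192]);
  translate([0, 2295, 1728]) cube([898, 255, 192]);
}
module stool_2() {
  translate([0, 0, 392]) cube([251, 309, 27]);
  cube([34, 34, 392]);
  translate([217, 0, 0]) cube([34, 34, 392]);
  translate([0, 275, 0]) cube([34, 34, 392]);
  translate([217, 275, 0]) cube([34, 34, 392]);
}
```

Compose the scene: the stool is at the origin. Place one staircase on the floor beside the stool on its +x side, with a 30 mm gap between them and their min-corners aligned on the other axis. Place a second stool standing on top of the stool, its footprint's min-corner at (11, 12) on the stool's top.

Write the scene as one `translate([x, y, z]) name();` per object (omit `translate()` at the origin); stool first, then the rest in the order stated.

stool();
translate([354, 0, 0]) staircase();
translate([11, 12, 430]) stool_2();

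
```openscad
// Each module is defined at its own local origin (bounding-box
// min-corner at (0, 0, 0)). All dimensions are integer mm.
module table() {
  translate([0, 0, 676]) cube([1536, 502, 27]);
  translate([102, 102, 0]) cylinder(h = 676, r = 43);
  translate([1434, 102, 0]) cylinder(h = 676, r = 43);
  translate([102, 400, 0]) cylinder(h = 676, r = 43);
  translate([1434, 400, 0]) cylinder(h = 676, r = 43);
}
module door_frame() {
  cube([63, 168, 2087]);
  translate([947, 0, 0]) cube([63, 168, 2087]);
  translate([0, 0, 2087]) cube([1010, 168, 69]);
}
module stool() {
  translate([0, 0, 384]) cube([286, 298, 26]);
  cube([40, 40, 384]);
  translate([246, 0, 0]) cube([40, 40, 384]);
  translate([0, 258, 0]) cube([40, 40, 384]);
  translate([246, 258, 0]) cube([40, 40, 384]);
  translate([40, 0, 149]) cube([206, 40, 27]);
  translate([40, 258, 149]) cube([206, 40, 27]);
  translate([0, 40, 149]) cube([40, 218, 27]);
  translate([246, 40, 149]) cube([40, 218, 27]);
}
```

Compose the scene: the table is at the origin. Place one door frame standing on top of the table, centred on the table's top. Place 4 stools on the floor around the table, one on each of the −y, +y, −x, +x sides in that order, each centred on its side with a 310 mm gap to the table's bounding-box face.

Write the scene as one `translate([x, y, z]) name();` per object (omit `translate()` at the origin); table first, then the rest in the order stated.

table();
translate([263, 167, 703]) door_frame();
translate([625, -608, 0]) stool();
translate([625, 812, 0]) stool();
translate([-596, 102, 0]) stool();
translate([1846, 102, 0]) stool();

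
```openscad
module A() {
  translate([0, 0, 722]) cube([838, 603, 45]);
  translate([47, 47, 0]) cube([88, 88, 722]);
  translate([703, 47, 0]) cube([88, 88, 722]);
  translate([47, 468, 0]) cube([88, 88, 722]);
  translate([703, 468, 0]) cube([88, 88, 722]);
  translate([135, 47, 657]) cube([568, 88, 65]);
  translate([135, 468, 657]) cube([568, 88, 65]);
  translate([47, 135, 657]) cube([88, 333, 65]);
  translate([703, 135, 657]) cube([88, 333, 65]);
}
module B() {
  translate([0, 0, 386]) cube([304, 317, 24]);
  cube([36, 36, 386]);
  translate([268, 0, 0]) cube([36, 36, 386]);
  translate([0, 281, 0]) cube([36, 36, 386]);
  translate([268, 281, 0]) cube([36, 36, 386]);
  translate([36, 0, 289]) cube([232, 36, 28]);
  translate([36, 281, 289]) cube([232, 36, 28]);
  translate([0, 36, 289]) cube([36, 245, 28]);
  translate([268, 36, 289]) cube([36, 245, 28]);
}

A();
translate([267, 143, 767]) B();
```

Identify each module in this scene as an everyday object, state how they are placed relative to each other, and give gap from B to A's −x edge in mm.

A is a table. B is a stool. The stool is on top of the table, centred. The gap from the stool to the table's −x edge is 267 mm.

The stool's min-x is at 267; the table's min-x is 0; gap = 267 mm.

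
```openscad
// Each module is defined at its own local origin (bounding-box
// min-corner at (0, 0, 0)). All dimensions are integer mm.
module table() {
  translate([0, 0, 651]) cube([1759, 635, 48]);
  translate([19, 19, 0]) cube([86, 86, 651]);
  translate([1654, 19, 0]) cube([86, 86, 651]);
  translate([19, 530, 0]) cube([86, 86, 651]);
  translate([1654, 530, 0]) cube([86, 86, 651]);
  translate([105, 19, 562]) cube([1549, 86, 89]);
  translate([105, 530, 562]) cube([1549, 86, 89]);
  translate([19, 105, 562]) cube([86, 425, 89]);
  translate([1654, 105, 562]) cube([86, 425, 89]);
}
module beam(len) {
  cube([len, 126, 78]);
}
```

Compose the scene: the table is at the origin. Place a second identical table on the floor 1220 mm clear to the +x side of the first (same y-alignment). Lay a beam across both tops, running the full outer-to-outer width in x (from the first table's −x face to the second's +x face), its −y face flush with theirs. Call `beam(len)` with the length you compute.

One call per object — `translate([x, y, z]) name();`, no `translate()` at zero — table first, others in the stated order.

table();
translate([2979, 0, 0]) table();
translate([0, 0, 699]) beam(4738);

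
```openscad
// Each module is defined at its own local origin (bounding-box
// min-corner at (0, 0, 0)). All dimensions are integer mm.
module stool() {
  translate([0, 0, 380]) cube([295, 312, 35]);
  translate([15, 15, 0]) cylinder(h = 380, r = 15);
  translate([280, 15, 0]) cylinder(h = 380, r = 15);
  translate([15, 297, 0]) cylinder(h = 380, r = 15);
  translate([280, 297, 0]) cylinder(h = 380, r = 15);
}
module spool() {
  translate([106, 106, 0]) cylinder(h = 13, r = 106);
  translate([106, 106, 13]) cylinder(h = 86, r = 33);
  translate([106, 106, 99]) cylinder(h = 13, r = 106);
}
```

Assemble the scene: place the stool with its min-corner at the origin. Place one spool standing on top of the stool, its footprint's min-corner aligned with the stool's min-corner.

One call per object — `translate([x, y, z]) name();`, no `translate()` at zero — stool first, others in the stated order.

stool();
translate([0, 0, 415]) spool();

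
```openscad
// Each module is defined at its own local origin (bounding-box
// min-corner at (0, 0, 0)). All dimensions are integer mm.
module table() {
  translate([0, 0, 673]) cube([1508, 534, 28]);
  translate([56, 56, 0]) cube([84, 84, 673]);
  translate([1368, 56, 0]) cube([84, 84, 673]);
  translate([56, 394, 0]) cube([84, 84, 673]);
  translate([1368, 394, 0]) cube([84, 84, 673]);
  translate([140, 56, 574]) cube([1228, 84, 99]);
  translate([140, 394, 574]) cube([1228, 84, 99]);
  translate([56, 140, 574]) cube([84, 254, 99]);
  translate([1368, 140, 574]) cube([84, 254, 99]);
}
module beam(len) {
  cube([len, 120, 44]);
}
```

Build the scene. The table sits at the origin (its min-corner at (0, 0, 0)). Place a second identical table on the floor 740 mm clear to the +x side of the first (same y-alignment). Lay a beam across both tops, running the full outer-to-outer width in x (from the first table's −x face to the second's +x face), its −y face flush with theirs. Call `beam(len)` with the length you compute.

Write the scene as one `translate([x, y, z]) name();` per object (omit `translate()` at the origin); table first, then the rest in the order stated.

table();
translate([2248, 0, 0]) table();
translate([0, 0, 701]) beam(3756);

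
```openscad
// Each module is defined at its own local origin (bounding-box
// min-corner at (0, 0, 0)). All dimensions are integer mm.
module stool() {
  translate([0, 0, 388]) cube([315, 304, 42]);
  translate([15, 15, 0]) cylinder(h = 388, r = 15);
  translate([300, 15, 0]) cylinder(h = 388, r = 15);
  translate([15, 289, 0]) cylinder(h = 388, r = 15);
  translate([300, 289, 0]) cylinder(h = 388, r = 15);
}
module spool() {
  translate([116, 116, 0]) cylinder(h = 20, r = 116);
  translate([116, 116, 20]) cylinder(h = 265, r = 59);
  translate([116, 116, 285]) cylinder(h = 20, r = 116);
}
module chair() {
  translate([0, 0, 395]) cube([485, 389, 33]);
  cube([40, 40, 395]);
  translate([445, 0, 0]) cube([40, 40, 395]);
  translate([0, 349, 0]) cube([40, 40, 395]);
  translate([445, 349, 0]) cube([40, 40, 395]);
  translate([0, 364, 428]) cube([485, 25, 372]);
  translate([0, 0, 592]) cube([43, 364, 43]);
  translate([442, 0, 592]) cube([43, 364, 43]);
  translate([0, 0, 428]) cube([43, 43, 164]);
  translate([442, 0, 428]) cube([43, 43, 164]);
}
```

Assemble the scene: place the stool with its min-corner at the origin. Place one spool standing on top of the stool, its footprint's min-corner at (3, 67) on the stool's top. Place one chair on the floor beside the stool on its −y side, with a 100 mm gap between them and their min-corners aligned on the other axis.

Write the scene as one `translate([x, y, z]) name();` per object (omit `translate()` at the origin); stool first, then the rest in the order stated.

stool();
translate([3, 67, 430]) spool();
translate([0, -489, 0]) chair();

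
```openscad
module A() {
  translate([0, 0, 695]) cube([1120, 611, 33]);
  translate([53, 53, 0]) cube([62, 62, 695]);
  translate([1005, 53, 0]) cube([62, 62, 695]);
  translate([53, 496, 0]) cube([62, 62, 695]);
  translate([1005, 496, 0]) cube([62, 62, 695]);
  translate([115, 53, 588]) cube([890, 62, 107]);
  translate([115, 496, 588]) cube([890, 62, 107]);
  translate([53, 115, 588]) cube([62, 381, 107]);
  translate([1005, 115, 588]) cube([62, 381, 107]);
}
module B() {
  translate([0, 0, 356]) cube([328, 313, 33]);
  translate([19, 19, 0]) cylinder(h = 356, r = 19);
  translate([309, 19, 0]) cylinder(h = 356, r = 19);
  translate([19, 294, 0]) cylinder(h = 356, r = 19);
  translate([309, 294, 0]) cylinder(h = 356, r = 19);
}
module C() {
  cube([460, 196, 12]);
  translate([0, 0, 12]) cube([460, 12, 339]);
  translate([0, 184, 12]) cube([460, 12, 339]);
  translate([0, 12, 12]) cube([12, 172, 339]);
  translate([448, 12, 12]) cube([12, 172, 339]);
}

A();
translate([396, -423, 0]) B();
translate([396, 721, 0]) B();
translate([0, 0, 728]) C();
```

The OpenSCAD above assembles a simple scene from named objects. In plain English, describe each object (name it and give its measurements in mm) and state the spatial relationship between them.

A is a table: top 1120 mm (x) × 611 mm (y), 33 mm thick, upper face at z = 728 mm, on four 62×62 mm square legs, each inset 53 mm from the nearest pair of top edges, running from z = 0 to the bottom of the top. Four apron rails, 62 mm thick and 107 mm tall, run between adjacent legs with their top edges flush with the underside of the top and their outer faces flush with the legs' outer faces.

B is a four-legged stool. The seat is 328×313 mm, 33 mm thick, top at z = 389 mm. It stands on four round legs, each 38 mm in diameter, from z = 0 to the seat underside, each leg's axis is inset half a diameter from the nearest pair of seat edges (so the leg's bounding box is flush with the corner).

C is an open storage box with external size 460×196×351 mm and wall thickness 12 mm (the base is also 12 mm thick). The base covers the whole footprint; the four walls stand on the base, with the y-facing walls full-width and the x-facing walls fitting between their inner faces.

Two stools sit around the table at the −y, +y sides. The open box is on top of the table.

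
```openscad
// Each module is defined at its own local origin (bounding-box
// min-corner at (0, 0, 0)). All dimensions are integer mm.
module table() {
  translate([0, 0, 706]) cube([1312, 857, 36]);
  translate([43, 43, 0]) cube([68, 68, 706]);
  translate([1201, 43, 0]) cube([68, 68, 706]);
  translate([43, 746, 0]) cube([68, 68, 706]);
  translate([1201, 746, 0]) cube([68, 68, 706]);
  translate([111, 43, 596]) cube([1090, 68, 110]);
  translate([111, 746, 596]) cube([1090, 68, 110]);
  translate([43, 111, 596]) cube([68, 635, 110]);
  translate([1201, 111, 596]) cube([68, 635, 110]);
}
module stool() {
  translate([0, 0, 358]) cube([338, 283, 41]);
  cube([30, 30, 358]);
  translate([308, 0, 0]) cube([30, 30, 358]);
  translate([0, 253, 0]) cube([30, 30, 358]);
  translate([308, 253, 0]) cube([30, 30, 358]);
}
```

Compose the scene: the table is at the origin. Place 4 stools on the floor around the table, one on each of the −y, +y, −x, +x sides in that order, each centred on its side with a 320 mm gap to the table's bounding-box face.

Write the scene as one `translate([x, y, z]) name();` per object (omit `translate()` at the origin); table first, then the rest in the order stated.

table();
translate([487, -603, 0]) stool();
translate([487, 1177, 0]) stool();
translate([-658, 287, 0]) stool();
translate([1632, 287, 0]) stool();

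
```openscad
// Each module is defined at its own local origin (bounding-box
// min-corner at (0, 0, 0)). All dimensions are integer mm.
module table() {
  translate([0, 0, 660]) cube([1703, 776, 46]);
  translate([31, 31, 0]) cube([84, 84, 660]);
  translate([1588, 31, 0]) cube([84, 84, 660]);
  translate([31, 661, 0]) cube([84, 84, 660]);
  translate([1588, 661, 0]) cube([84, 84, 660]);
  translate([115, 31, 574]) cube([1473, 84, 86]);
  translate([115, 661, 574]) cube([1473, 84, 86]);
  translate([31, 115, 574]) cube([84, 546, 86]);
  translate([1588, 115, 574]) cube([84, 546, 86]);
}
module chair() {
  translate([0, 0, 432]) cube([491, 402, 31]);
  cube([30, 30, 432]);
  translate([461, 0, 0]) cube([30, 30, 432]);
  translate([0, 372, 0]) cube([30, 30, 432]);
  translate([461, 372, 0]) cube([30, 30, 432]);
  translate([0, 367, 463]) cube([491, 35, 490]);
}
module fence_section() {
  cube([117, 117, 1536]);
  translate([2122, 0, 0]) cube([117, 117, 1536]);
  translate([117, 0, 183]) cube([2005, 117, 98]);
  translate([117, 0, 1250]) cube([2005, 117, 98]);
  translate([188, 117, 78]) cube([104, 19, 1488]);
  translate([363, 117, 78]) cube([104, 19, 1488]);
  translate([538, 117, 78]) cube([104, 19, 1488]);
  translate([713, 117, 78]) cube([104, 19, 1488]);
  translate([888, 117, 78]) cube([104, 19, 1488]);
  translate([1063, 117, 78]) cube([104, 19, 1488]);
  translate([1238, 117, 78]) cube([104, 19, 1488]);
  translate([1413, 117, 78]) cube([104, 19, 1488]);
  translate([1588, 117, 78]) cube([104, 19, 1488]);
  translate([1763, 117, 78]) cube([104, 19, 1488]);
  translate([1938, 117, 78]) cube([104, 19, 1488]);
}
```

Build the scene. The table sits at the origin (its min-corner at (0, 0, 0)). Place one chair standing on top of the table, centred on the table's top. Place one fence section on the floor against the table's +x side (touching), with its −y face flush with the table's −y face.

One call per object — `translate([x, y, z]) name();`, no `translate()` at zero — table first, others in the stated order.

table();
translate([606, 187, 706]) chair();
translate([1703, 0, 0]) fence_section();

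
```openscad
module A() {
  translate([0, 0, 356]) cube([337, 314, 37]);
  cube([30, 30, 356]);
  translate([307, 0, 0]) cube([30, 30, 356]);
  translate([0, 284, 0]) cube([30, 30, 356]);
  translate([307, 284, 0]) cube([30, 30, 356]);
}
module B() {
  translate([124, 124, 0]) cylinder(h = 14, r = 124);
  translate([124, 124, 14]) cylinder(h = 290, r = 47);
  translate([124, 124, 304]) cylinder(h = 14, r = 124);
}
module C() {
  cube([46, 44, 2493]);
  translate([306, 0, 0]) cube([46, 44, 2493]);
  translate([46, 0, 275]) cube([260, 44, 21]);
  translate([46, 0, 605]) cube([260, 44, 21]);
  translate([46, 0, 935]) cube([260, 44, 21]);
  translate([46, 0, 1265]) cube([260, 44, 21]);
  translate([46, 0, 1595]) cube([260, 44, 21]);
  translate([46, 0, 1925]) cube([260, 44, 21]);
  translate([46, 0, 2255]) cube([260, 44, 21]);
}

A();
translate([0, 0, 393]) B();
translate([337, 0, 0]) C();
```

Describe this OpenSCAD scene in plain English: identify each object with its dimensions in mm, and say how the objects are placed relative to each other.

A is a four-legged stool. The seat is a 337×314×37 mm slab whose top surface is at z = 393 mm; four square legs, each 30×30 mm in cross-section, run from the floor (z = 0) to the underside of the seat, each flush with a corner of the seat.

B is a spool: two coaxial disc flanges of radius 124 mm and thickness 14 mm, joined by a core cylinder of radius 47 mm and height 290 mm. The lower flange rests on z = 0 and the three cylinders share a vertical axis.

C is a wooden ladder with two side rails of 46×44 mm section and 2493 mm height, set 352 mm apart overall. Between them run 7 rectangular rungs (44 mm deep, 21 mm thick), front faces flush with the rails' −y face. The bottom of the first rung is 275 mm above the floor and each subsequent rung is 330 mm higher than the one below.

The spool is on top of the stool. The ladder is against the stool's +x side, with their −y faces flush.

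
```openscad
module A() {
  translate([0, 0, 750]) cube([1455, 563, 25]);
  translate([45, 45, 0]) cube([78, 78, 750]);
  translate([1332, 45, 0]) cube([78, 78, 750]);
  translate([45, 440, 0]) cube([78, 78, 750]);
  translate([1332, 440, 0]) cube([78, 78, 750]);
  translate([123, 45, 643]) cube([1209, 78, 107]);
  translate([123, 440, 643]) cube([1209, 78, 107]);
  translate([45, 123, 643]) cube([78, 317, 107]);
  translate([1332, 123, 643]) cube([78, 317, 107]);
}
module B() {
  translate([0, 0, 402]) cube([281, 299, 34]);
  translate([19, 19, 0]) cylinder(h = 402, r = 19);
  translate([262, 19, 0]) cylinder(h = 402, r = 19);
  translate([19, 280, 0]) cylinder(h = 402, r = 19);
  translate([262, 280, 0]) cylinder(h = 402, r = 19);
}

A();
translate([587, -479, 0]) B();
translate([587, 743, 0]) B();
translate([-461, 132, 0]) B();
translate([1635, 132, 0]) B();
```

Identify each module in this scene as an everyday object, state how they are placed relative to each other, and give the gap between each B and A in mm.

A is a table. B is a stool. Four stools sit around the table at the −y, +y, −x, +x sides. The gap between each stool and the table is 180 mm.

Each stool's nearest face is 180 mm from the table's bounding box.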